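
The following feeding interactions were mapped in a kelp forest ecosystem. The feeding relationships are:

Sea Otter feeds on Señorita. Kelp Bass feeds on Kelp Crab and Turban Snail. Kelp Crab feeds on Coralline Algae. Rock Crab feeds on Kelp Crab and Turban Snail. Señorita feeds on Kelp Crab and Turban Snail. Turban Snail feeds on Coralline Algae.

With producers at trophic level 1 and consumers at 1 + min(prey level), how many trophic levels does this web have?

Producers (level 1): Coralline Algae.
Following each consumer down to its lowest-level prey: Coralline Algae → Kelp Crab → Señorita → Sea Otter (levels 1 through 4).
All prey of Sea Otter (Señorita 3) are at level 3 or above, so Sea Otter is at level 1 + 3 = 4.
Every consumer has at least one prey at level 3 or below, so none exceeds level 4.

4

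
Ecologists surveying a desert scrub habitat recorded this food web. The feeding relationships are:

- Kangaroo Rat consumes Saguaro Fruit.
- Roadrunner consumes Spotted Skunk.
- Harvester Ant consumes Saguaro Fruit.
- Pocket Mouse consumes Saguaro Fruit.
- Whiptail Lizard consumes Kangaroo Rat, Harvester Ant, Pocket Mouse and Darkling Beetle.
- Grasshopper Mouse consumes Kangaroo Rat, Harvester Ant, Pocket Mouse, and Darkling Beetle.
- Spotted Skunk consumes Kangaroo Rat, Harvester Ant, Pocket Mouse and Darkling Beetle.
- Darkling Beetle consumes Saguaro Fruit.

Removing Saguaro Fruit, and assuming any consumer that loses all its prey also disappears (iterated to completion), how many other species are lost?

8

Remove Saguaro Fruit.
Round 1: Pocket Mouse (all prey gone), Harvester Ant (all prey gone), Kangaroo Rat (all prey gone), Darkling Beetle (all prey gone) → extinct.
Round 2: Grasshopper Mouse (all prey gone), Whiptail Lizard (all prey gone), Spotted Skunk (all prey gone) → extinct.
Round 3: Roadrunner (all prey gone) → extinct.
No further losses. Total secondary extinctions: 8.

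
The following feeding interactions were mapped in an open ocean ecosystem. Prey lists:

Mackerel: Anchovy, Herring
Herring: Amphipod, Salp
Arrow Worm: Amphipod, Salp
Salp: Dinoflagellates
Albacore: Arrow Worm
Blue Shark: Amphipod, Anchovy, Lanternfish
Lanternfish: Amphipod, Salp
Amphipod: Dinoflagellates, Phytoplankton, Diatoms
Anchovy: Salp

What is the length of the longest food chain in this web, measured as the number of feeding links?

3 links

One longest chain: Dinoflagellates → Salp → Anchovy → Blue Shark.
It has 4 species and 3 links.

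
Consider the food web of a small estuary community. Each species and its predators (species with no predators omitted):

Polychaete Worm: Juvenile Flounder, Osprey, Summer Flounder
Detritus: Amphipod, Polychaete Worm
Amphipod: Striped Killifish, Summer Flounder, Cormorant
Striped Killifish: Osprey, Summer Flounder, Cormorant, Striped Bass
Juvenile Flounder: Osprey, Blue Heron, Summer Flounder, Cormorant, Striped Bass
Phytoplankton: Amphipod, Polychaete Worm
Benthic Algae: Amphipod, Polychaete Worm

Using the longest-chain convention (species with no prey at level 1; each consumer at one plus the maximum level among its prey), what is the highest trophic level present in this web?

Basal resources (level 1): Detritus, Phytoplankton, Benthic Algae.
Detritus → Polychaete Worm → Juvenile Flounder → Summer Flounder gives Summer Flounder level 4.
No species has a prey at level 4, so no species reaches level 5.

4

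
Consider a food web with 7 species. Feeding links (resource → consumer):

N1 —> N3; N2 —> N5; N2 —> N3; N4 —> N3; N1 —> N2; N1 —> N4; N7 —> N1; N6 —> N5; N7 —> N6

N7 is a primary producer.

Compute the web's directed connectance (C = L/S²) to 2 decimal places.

C = 0.18

The web has S = 7 species and L = 9 feeding links.
C = L / S² = 9 / 49 = 0.1837 ≈ 0.18.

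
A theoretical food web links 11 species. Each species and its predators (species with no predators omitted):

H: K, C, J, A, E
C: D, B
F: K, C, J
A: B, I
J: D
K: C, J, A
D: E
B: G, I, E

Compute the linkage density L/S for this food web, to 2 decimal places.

L/S = 1.82

There are L = 20 links among S = 11 species.
L/S = 20/11 = 1.8182 ≈ 1.82.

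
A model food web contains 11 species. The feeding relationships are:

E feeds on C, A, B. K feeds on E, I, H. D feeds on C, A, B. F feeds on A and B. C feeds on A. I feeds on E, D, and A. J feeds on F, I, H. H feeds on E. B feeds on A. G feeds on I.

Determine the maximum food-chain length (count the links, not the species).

One longest chain: A → C → E → H → J.
It has 5 species and 4 links.

4 links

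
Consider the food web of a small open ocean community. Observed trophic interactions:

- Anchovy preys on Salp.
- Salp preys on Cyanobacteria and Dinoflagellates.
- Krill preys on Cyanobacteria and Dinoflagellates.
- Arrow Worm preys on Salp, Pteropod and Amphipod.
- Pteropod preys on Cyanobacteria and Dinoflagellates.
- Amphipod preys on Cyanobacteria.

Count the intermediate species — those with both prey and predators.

3

Intermediate species (has both prey and predators): Amphipod, Salp, Pteropod.
Count: 3.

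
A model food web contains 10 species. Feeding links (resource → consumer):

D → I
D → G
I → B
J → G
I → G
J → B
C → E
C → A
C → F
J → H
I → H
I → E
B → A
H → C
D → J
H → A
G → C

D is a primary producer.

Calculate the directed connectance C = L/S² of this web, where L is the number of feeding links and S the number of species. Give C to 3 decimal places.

The web has S = 10 species and L = 17 feeding links.
C = L / S² = 17 / 100 = 0.1700 ≈ 0.170.

C = 0.170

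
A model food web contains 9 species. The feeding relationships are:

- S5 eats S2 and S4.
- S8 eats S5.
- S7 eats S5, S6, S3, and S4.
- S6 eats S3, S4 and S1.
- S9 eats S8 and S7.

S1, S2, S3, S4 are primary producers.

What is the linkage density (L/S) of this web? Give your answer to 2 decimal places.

There are L = 12 links among S = 9 species.
L/S = 12/9 = 1.3333 ≈ 1.33.

L/S = 1.33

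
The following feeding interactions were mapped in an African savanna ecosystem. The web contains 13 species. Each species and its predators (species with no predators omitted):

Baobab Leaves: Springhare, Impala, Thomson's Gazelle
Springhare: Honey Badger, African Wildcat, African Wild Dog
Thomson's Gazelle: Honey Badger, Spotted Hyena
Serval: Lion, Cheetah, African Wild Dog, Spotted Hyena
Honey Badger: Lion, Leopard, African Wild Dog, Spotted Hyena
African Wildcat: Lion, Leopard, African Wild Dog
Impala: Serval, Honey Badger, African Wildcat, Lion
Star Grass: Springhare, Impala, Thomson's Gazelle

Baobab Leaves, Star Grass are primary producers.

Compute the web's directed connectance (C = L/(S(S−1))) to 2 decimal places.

C = 0.17

The web has S = 13 species and L = 26 feeding links.
C = L / (S(S−1)) = 26 / 156 = 0.1667 ≈ 0.17.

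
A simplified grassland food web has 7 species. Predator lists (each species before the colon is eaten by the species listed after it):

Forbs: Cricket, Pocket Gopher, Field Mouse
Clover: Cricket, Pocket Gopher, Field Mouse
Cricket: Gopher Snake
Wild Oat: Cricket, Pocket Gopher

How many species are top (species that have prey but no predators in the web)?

Top species (has prey, but nothing eats it): Pocket Gopher, Field Mouse, Gopher Snake.
Count: 3.

3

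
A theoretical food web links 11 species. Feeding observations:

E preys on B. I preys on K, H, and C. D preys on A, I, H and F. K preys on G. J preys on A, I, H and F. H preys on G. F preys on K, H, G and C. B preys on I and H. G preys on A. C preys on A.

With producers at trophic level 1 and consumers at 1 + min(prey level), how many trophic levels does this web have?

5

Producers (level 1): A.
Following each consumer down to its lowest-level prey: A → G → H → B → E (levels 1 through 5).
All prey of E (B 4) are at level 4 or above, so E is at level 1 + 4 = 5.
Every consumer has at least one prey at level 4 or below, so none exceeds level 5.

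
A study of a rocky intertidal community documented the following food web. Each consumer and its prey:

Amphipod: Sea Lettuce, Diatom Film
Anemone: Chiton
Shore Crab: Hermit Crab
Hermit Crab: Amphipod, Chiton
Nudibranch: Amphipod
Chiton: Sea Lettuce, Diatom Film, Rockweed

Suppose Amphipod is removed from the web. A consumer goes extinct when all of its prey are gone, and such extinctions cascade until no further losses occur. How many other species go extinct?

Remove Amphipod.
Round 1: Nudibranch (all prey gone) → extinct.
No further losses. Total secondary extinctions: 1.

1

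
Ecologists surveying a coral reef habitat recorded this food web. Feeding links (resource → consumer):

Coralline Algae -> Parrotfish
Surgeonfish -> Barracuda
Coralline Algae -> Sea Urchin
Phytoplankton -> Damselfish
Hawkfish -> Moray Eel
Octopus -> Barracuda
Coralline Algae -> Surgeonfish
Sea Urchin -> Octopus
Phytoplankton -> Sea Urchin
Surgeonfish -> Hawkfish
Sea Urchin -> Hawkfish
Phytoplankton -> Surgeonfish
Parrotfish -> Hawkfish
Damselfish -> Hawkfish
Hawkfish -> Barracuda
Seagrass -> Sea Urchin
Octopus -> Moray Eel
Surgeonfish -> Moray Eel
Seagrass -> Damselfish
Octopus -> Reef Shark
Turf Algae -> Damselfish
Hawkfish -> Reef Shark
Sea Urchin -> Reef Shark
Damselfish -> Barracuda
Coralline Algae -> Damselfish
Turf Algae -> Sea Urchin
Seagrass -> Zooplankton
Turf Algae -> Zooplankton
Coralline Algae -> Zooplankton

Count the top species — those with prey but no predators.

Top species (has prey, but nothing eats it): Zooplankton, Moray Eel, Barracuda, Reef Shark.
Count: 4.

4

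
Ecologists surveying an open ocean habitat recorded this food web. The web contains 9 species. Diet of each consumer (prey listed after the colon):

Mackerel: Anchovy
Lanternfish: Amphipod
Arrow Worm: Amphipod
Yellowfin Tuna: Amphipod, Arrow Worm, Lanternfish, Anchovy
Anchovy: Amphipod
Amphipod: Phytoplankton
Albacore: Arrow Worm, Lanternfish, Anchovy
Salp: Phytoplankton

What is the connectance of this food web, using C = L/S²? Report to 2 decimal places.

The web has S = 9 species and L = 13 feeding links.
C = L / S² = 13 / 81 = 0.1605 ≈ 0.16.

C = 0.16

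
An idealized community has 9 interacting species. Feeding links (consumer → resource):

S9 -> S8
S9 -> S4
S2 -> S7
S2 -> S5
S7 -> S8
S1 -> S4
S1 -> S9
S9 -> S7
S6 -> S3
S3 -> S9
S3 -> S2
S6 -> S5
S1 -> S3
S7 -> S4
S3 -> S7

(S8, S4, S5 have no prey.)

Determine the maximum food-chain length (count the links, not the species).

4 links

One longest chain: S8 → S7 → S2 → S3 → S1.
It has 5 species and 4 links.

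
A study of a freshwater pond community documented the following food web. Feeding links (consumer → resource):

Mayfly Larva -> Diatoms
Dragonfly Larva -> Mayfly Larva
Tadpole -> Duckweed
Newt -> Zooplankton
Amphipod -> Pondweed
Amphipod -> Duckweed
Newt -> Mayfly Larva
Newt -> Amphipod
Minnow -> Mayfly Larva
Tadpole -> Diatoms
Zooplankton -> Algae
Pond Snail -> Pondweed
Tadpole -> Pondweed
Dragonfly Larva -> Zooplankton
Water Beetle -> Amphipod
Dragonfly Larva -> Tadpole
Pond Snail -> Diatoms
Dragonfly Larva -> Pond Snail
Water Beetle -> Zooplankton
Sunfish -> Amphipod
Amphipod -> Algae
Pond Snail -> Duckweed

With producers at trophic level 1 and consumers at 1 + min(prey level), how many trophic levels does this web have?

Producers (level 1): Duckweed, Diatoms, Pondweed, Algae.
Following each consumer down to its lowest-level prey: Duckweed → Amphipod → Sunfish (levels 1 through 3).
All prey of Sunfish (Amphipod 2) are at level 2 or above, so Sunfish is at level 1 + 2 = 3.
Every consumer has at least one prey at level 2 or below, so none exceeds level 3.

3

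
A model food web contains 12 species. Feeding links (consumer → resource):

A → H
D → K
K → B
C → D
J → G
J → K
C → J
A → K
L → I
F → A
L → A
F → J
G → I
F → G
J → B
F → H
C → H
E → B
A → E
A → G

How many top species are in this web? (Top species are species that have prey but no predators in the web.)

Top species (has prey, but nothing eats it): F, L, C.
Count: 3.

3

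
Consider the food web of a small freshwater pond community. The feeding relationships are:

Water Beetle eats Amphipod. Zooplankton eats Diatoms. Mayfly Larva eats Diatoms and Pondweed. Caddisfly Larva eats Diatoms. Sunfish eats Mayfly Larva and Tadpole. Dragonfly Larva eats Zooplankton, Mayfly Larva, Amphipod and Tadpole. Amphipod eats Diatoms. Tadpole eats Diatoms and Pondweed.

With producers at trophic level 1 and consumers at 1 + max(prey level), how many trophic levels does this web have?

Producers (level 1): Diatoms, Pondweed.
Diatoms → Amphipod → Water Beetle gives Water Beetle level 3.
No species has a prey at level 3, so no species reaches level 4.

3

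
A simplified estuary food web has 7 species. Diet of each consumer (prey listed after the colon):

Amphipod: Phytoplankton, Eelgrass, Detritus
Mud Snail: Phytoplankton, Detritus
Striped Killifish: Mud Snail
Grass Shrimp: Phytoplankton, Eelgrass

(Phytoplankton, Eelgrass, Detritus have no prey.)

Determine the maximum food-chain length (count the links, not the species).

2 links

One longest chain: Phytoplankton → Mud Snail → Striped Killifish.
It has 3 species and 2 links.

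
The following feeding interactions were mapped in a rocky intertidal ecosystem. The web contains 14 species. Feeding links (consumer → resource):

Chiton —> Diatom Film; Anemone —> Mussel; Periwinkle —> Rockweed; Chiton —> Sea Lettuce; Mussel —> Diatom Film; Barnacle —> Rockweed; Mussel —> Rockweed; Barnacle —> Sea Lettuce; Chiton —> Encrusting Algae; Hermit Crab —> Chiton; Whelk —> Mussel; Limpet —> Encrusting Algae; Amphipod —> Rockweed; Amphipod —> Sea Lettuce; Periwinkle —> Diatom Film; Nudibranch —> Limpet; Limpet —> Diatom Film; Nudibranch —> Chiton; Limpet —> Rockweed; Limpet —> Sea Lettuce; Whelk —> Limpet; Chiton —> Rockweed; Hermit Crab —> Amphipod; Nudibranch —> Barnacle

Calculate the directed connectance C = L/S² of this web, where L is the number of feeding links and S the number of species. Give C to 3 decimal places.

The web has S = 14 species and L = 24 feeding links.
C = L / S² = 24 / 196 = 0.1224 ≈ 0.122.

C = 0.122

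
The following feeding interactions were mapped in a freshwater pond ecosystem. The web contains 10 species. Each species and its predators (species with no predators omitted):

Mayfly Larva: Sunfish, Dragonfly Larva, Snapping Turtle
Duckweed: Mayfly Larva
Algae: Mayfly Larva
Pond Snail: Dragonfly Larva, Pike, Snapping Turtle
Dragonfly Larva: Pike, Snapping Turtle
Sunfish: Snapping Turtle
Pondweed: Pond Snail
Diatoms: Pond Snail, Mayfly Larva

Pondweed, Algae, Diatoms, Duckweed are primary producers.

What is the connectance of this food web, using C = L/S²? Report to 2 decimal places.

C = 0.14

The web has S = 10 species and L = 14 feeding links.
C = L / S² = 14 / 100 = 0.1400 ≈ 0.14.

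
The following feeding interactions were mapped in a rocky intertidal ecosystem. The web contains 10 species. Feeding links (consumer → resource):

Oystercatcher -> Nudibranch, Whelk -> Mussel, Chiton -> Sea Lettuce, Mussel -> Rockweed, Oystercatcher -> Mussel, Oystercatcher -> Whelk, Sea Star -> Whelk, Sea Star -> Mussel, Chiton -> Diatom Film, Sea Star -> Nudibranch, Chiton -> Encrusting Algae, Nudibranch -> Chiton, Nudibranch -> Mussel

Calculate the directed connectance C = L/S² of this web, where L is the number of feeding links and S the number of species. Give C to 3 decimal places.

C = 0.130

The web has S = 10 species and L = 13 feeding links.
C = L / S² = 13 / 100 = 0.1300 ≈ 0.130.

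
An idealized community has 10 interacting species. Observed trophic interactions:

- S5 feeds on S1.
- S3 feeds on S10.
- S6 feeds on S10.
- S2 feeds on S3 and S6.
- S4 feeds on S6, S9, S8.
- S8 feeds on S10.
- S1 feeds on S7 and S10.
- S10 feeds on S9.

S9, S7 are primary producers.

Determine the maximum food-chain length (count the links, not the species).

One longest chain: S9 → S10 → S1 → S5.
It has 4 species and 3 links.

3 links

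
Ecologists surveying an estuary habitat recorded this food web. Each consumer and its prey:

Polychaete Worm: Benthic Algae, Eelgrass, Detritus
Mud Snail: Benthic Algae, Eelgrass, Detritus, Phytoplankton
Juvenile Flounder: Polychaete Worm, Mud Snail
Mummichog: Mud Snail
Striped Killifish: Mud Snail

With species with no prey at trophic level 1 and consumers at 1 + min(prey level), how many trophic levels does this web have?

3

Basal resources (level 1): Benthic Algae, Eelgrass, Detritus, Phytoplankton.
Following each consumer down to its lowest-level prey: Benthic Algae → Mud Snail → Striped Killifish (levels 1 through 3).
All prey of Striped Killifish (Mud Snail 2) are at level 2 or above, so Striped Killifish is at level 1 + 2 = 3.
Every consumer has at least one prey at level 2 or below, so none exceeds level 3.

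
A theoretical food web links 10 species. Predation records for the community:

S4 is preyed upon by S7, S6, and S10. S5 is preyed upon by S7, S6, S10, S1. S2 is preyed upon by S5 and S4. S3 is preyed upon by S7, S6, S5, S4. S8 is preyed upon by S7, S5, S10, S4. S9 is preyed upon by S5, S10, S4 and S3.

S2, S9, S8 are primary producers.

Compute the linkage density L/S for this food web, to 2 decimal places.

There are L = 21 links among S = 10 species.
L/S = 21/10 = 2.1000 ≈ 2.10.

L/S = 2.10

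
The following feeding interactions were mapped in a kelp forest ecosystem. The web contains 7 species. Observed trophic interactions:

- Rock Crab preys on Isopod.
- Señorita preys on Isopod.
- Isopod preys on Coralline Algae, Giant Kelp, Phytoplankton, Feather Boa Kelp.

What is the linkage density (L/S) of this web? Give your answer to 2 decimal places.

There are L = 6 links among S = 7 species.
L/S = 6/7 = 0.8571 ≈ 0.86.

L/S = 0.86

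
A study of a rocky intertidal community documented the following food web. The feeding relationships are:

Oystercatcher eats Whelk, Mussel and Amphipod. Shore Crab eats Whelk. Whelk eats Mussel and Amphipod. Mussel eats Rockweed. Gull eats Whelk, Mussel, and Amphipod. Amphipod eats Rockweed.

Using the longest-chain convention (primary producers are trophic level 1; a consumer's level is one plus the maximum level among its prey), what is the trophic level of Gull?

Trophic level 4

Rockweed is a producer → level 1.
Amphipod eats Rockweed → level 2.
Whelk eats Amphipod (level 2); other prey at levels: Mussel 2 → level 3.
Gull eats Whelk (level 3); other prey at levels: Amphipod 2, Mussel 2 → level 4.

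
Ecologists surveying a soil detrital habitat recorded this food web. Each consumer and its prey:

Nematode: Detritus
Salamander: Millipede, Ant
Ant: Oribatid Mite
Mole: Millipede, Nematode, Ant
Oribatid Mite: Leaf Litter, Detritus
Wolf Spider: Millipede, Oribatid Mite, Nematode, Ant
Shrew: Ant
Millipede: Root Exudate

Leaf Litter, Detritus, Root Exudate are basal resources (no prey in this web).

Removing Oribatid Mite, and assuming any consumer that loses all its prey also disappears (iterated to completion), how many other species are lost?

Remove Oribatid Mite.
Round 1: Ant (all prey gone) → extinct.
Round 2: Shrew (all prey gone) → extinct.
No further losses. Total secondary extinctions: 2.

2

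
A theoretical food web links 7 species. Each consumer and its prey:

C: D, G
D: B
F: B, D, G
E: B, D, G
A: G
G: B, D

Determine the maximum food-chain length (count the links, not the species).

3 links

One longest chain: B → D → G → F.
It has 4 species and 3 links.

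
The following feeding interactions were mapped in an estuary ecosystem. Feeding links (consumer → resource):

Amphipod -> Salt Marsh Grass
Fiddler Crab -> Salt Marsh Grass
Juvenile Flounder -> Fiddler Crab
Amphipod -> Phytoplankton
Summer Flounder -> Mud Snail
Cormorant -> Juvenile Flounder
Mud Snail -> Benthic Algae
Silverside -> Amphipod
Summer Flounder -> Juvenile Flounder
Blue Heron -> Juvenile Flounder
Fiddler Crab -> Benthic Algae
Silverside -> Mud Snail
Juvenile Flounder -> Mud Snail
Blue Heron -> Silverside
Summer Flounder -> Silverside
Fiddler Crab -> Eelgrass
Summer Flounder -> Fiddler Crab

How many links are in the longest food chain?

One longest chain: Benthic Algae → Mud Snail → Silverside → Summer Flounder.
It has 4 species and 3 links.

3 links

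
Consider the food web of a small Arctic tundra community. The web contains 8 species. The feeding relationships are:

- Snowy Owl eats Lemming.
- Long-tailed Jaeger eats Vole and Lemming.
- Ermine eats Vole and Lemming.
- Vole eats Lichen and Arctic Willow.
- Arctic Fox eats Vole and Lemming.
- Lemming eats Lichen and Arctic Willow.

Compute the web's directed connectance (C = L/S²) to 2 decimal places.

The web has S = 8 species and L = 11 feeding links.
C = L / S² = 11 / 64 = 0.1719 ≈ 0.17.

C = 0.17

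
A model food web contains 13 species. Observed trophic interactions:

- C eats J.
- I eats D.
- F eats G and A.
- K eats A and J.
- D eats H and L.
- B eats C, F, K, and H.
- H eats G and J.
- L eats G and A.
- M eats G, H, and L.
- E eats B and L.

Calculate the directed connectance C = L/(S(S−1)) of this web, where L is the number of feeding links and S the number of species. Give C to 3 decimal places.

The web has S = 13 species and L = 21 feeding links.
C = L / (S(S−1)) = 21 / 156 = 0.1346 ≈ 0.135.

C = 0.135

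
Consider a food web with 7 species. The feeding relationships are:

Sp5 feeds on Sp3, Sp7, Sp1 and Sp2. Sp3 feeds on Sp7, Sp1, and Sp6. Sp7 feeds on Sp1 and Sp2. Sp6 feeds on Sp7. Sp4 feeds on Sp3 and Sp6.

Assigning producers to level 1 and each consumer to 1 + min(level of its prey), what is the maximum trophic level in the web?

Producers (level 1): Sp1, Sp2.
Following each consumer down to its lowest-level prey: Sp1 → Sp3 → Sp4 (levels 1 through 3).
All prey of Sp4 (Sp3 2, Sp6 3) are at level 2 or above, so Sp4 is at level 1 + 2 = 3.
Every consumer has at least one prey at level 2 or below, so none exceeds level 3.

3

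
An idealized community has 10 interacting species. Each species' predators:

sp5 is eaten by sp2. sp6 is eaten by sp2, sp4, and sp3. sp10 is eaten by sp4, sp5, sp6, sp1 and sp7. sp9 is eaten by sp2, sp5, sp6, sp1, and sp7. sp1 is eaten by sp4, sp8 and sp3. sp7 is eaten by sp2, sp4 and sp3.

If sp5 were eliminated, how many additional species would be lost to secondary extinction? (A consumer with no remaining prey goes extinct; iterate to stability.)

Remove sp5.
Every predator of it retains at least one other prey: sp2 still has sp9, sp7, sp6.
No consumer loses all prey, so no secondary extinctions occur.

0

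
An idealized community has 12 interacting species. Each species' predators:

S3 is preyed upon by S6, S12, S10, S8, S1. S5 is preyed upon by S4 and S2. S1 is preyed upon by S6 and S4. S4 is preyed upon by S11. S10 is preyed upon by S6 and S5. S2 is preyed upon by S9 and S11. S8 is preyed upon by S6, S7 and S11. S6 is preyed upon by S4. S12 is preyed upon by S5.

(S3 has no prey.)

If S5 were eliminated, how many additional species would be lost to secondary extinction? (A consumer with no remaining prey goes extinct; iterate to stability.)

Remove S5.
Round 1: S2 (all prey gone) → extinct.
Round 2: S9 (all prey gone) → extinct.
No further losses. Total secondary extinctions: 2.

2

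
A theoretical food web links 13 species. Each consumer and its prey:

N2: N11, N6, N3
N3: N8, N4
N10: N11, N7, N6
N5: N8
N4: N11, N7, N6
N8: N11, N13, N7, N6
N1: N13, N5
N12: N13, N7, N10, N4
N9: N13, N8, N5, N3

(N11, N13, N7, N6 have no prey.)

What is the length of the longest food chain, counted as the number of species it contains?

One longest chain: N11 → N8 → N3 → N9.
It has 4 species and 3 links.

4 species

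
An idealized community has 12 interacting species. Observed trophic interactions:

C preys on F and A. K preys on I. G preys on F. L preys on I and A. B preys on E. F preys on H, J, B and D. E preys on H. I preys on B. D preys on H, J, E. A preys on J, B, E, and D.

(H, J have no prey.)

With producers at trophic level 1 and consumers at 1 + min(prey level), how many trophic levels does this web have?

Producers (level 1): H, J.
Following each consumer down to its lowest-level prey: H → E → B → I → K (levels 1 through 5).
All prey of K (I 4) are at level 4 or above, so K is at level 1 + 4 = 5.
Every consumer has at least one prey at level 4 or below, so none exceeds level 5.

5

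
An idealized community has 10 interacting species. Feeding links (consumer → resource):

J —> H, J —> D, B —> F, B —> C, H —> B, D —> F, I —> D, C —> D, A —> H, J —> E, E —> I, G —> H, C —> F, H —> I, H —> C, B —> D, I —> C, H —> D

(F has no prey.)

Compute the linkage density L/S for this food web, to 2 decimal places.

L/S = 1.80

There are L = 18 links among S = 10 species.
L/S = 18/10 = 1.8000 ≈ 1.80.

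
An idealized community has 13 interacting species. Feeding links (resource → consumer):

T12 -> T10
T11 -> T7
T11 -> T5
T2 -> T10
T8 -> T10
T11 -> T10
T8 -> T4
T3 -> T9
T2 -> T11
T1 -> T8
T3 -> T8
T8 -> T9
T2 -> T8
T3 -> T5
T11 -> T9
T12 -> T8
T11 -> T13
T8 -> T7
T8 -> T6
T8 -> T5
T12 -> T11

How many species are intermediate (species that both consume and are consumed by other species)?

Intermediate species (has both prey and predators): T11, T8.
Count: 2.

2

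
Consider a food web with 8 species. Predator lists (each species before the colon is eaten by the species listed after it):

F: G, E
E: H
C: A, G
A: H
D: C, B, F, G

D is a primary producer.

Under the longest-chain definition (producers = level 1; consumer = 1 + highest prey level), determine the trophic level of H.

D is a producer → level 1.
C eats D → level 2.
A eats C → level 3.
H eats A (level 3); other prey at levels: E 3 → level 4.

Trophic level 4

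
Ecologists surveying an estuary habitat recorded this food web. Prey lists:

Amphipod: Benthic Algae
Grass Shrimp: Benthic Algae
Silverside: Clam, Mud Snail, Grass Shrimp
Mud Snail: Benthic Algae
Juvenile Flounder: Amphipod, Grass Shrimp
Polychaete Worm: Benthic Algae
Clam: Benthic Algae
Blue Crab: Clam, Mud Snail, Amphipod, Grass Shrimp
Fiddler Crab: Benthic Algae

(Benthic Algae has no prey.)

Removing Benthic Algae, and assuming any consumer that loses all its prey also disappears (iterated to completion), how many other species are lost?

9

Remove Benthic Algae.
Round 1: Clam (all prey gone), Mud Snail (all prey gone), Amphipod (all prey gone), Polychaete Worm (all prey gone), Grass Shrimp (all prey gone), Fiddler Crab (all prey gone) → extinct.
Round 2: Silverside (all prey gone), Blue Crab (all prey gone), Juvenile Flounder (all prey gone) → extinct.
No further losses. Total secondary extinctions: 9.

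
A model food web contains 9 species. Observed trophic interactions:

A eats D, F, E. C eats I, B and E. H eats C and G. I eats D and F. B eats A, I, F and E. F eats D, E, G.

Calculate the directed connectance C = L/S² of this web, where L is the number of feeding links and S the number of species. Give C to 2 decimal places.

C = 0.21

The web has S = 9 species and L = 17 feeding links.
C = L / S² = 17 / 81 = 0.2099 ≈ 0.21.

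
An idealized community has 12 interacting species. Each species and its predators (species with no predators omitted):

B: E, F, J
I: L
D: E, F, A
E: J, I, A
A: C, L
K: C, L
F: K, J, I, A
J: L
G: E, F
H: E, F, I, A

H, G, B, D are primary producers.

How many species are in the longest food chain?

4 species

One longest chain: H → E → A → C.
It has 4 species and 3 links.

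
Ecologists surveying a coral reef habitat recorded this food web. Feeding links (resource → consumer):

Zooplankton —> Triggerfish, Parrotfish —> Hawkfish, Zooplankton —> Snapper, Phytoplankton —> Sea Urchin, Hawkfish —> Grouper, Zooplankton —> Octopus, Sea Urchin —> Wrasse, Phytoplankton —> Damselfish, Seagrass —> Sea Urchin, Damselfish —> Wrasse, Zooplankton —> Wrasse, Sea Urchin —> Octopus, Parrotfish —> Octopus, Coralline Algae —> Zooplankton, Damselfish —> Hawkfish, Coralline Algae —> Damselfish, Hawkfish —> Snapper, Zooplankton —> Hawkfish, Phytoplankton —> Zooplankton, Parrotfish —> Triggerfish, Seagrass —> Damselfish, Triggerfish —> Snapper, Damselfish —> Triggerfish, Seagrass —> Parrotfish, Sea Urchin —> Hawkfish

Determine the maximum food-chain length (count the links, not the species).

3 links

One longest chain: Coralline Algae → Damselfish → Hawkfish → Snapper.
It has 4 species and 3 links.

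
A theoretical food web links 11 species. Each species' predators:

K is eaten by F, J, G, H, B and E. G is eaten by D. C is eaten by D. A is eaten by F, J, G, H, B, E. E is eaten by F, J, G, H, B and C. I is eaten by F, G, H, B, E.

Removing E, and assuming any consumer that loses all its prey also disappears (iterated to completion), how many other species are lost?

1

Remove E.
Round 1: C (all prey gone) → extinct.
No further losses. Total secondary extinctions: 1.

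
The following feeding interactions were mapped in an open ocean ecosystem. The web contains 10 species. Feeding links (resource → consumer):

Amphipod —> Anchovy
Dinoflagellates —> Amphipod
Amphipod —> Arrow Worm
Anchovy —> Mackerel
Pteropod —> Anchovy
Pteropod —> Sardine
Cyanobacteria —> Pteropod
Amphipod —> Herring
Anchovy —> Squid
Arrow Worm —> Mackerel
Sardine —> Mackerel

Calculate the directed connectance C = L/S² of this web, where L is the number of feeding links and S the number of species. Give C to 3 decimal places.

C = 0.110

The web has S = 10 species and L = 11 feeding links.
C = L / S² = 11 / 100 = 0.1100 ≈ 0.110.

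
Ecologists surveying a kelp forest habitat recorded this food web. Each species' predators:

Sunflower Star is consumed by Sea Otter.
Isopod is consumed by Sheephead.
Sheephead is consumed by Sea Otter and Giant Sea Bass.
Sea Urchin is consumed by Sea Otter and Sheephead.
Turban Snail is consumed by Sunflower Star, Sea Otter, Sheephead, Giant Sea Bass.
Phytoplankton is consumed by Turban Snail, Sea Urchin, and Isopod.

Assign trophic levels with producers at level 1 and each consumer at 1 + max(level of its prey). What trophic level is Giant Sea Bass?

Trophic level 4

Phytoplankton is a producer → level 1.
Sea Urchin eats Phytoplankton → level 2.
Sheephead eats Sea Urchin (level 2); other prey at levels: Isopod 2, Turban Snail 2 → level 3.
Giant Sea Bass eats Sheephead (level 3); other prey at levels: Turban Snail 2 → level 4.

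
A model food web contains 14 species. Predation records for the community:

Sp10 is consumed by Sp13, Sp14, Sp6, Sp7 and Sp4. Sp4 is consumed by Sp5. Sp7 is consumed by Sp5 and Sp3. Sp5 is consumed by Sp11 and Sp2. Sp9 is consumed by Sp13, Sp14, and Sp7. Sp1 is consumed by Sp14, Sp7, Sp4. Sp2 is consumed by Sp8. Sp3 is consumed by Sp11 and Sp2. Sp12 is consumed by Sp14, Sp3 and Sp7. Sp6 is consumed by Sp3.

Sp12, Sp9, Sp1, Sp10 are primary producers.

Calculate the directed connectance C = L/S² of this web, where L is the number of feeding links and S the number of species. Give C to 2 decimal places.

The web has S = 14 species and L = 23 feeding links.
C = L / S² = 23 / 196 = 0.1173 ≈ 0.12.

C = 0.12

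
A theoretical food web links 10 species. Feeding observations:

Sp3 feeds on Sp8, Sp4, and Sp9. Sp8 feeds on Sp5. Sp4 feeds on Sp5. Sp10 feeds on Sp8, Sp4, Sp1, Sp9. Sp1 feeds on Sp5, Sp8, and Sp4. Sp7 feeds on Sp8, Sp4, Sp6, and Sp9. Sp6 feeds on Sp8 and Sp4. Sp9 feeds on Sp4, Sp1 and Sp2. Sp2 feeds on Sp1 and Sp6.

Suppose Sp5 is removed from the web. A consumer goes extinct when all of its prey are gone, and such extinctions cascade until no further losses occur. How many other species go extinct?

9

Remove Sp5.
Round 1: Sp8 (all prey gone), Sp4 (all prey gone) → extinct.
Round 2: Sp1 (all prey gone), Sp6 (all prey gone) → extinct.
Round 3: Sp2 (all prey gone) → extinct.
Round 4: Sp9 (all prey gone) → extinct.
Round 5: Sp7 (all prey gone), Sp10 (all prey gone), Sp3 (all prey gone) → extinct.
No further losses. Total secondary extinctions: 9.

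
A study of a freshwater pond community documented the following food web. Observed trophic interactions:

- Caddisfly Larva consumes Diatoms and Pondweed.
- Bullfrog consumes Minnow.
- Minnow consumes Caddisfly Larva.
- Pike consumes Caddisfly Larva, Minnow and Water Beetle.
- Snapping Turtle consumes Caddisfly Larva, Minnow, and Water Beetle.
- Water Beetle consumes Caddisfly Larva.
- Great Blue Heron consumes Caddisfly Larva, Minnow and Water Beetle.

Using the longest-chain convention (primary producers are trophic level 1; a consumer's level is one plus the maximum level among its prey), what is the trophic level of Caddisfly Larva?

Diatoms is a producer → level 1.
Caddisfly Larva eats Diatoms (level 1); other prey at levels: Pondweed 1 → level 2.

Trophic level 2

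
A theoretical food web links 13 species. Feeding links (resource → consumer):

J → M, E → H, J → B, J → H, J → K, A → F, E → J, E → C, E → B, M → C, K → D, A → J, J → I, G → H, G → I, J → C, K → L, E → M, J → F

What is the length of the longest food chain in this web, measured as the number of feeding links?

One longest chain: E → J → K → L.
It has 4 species and 3 links.

3 links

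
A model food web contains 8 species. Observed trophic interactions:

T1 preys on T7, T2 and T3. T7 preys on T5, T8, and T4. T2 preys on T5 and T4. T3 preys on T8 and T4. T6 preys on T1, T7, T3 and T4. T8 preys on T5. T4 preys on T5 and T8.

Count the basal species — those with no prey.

Basal species (no prey listed): T5.
Count: 1.

1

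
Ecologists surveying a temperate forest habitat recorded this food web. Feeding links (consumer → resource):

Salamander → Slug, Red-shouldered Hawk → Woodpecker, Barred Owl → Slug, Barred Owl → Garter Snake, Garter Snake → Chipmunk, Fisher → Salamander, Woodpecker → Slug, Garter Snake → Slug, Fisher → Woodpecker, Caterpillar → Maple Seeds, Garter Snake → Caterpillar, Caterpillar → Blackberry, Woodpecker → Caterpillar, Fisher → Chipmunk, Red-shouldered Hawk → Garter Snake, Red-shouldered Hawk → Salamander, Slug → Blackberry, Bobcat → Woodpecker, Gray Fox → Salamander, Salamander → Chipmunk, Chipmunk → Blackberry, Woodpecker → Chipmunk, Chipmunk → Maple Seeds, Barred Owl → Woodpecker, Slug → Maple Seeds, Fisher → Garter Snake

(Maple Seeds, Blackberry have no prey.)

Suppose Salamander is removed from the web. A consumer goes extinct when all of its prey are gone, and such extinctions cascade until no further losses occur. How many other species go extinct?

Remove Salamander.
Round 1: Gray Fox (all prey gone) → extinct.
No further losses. Total secondary extinctions: 1.

1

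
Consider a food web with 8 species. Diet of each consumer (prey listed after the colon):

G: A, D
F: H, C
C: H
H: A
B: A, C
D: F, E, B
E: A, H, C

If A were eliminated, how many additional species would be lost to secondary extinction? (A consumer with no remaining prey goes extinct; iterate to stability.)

Remove A.
Round 1: H (all prey gone) → extinct.
Round 2: C (all prey gone) → extinct.
Round 3: F (all prey gone), E (all prey gone), B (all prey gone) → extinct.
Round 4: D (all prey gone) → extinct.
Round 5: G (all prey gone) → extinct.
No further losses. Total secondary extinctions: 7.

7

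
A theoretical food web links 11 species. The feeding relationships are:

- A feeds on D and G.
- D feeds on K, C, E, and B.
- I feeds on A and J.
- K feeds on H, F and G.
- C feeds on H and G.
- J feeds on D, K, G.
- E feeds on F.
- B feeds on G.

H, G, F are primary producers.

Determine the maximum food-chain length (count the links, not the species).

One longest chain: G → B → D → J → I.
It has 5 species and 4 links.

4 links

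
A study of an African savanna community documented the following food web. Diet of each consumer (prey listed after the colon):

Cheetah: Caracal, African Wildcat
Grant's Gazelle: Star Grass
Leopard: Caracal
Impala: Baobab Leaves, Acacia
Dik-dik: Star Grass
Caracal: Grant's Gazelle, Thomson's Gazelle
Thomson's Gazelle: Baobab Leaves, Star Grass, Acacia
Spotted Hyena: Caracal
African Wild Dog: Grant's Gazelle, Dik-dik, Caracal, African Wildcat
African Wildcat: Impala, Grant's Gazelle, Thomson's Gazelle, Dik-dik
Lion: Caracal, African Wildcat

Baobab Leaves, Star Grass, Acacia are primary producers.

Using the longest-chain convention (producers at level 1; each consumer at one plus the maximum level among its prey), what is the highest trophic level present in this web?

Producers (level 1): Baobab Leaves, Star Grass, Acacia.
Star Grass → Grant's Gazelle → Caracal → Leopard gives Leopard level 4.
No species has a prey at level 4, so no species reaches level 5.

4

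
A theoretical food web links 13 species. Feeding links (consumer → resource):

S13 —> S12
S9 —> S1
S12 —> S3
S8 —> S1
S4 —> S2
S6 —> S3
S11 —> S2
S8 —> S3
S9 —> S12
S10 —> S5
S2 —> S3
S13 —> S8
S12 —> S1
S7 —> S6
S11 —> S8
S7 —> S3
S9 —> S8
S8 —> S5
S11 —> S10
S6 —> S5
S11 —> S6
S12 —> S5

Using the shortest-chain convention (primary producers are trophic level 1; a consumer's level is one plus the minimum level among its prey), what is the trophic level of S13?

Trophic level 3

S1 is a producer → level 1.
S8 eats S1 → level 2.
S13 eats S8 → level 3.
No prey of S13 is below level 2, so 3 is the minimum.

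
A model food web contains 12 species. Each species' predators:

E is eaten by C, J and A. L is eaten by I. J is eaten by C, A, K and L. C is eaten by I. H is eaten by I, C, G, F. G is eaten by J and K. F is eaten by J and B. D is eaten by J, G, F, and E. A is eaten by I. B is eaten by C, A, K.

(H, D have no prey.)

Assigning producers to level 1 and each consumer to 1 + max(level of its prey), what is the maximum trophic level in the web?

Producers (level 1): H, D.
H → F → B → C → I gives I level 5.
No species has a prey at level 5, so no species reaches level 6.

5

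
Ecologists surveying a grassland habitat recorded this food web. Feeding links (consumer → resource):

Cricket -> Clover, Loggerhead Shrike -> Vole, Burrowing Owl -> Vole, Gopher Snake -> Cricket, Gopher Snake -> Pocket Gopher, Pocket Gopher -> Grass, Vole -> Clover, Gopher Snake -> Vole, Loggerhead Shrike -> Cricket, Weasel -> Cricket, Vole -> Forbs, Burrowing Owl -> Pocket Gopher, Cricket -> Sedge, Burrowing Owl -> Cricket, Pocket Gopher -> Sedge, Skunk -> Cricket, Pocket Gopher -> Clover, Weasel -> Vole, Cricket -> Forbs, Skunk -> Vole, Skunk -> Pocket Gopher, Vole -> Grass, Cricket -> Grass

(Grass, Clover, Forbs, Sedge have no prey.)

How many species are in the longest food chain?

3 species

One longest chain: Grass → Cricket → Gopher Snake.
It has 3 species and 2 links.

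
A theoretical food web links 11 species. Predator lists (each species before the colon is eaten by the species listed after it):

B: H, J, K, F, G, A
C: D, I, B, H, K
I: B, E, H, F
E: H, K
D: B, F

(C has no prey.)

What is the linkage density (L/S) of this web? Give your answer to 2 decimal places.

There are L = 19 links among S = 11 species.
L/S = 19/11 = 1.7273 ≈ 1.73.

L/S = 1.73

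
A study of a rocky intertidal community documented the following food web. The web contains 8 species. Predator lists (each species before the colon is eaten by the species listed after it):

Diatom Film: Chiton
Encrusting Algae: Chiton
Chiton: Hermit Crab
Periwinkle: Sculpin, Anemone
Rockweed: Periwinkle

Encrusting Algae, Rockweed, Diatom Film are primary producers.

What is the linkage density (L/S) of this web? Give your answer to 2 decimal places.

There are L = 6 links among S = 8 species.
L/S = 6/8 = 0.7500 ≈ 0.75.

L/S = 0.75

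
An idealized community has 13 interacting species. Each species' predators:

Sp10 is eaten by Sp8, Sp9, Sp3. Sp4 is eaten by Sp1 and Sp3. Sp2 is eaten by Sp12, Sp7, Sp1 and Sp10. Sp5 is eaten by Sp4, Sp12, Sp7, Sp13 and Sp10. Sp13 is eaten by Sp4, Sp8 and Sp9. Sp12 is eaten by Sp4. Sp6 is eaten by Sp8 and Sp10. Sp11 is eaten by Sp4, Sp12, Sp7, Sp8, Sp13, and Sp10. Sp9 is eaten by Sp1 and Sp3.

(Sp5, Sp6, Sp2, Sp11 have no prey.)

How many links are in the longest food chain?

One longest chain: Sp5 → Sp13 → Sp9 → Sp1.
It has 4 species and 3 links.

3 links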